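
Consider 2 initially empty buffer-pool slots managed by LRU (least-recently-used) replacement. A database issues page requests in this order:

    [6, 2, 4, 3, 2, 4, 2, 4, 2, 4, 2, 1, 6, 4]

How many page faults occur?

6 -> fault, frames {6}
2 -> fault, frames {6,2}
4 -> fault, evict 6, frames {2,4}
3 -> fault, evict 2, frames {4,3}
2 -> fault, evict 4, frames {3,2}
4 -> fault, evict 3, frames {2,4}
2 -> hit
4 -> hit
2 -> hit
4 -> hit
2 -> hit
1 -> fault, evict 4, frames {2,1}
6 -> fault, evict 2, frames {1,6}
4 -> fault, evict 1, frames {6,4}
Page faults: 9.

9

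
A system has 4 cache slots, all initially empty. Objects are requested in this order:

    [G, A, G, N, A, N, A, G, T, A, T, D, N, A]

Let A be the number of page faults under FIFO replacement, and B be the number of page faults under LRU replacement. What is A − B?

-1

Under FIFO: F F . F . . . . F . . F . . → 5 faults.
Under LRU: F F . F . . . . F . . F F . → 6 faults.
A − B = 5 − 6 = -1.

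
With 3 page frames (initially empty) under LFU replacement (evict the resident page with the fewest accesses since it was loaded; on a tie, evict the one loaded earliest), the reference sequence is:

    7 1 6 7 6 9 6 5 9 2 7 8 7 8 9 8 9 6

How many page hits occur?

7 -> miss, frames [7]
1 -> miss, frames [7, 1]
6 -> miss, frames [7, 1, 6]
7 -> hit
6 -> hit
9 -> miss, evict 1, frames [7, 6, 9]
6 -> hit
5 -> miss, evict 9, frames [7, 6, 5]
9 -> miss, evict 5, frames [7, 6, 9]
2 -> miss, evict 9, frames [7, 6, 2]
7 -> hit
8 -> miss, evict 2, frames [7, 6, 8]
7 -> hit
8 -> hit
9 -> miss, evict 8, frames [7, 6, 9]
8 -> miss, evict 9, frames [7, 6, 8]
9 -> miss, evict 8, frames [7, 6, 9]
6 -> hit
Hits: 7.

7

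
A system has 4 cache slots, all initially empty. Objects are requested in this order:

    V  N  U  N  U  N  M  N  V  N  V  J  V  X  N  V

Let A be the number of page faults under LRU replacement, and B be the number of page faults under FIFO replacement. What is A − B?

Under LRU: F F F . . . F . . . . F . F . . → 6 faults.
Under FIFO: F F F . . . F . . . . F F F F . → 8 faults.
A − B = 6 − 8 = -2.

-2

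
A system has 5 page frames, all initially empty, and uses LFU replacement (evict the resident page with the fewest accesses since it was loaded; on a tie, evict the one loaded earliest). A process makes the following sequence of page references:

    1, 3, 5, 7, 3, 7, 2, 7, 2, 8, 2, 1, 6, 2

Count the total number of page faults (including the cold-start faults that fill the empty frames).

1 -> fault, frames {1}
3 -> fault, frames {1,3}
5 -> fault, frames {1,3,5}
7 -> fault, frames {1,3,5,7}
3 -> hit
7 -> hit
2 -> fault, frames {1,3,5,7,2}
7 -> hit
2 -> hit
8 -> fault, evict 1, frames {3,5,7,2,8}
2 -> hit
1 -> fault, evict 5, frames {3,7,2,8,1}
6 -> fault, evict 8, frames {3,7,2,1,6}
2 -> hit
Page faults: 8.

8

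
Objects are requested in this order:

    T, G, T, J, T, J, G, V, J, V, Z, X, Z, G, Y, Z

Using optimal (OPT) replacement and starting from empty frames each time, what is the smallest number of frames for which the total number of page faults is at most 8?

f=1: 16 faults
f=2: 9 faults
f=3: 7 faults
f=4: 7 faults
f=5: 7 faults
f=6: 7 faults
f=7: 7 faults
Smallest f with faults ≤ 8 is 3.

3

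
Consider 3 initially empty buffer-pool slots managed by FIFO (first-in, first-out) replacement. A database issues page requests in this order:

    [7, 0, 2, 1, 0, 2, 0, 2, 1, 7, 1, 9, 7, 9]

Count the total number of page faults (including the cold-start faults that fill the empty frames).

6

7 -> fault, frames {7}
0 -> fault, frames {7,0}
2 -> fault, frames {7,0,2}
1 -> fault, evict 7, frames {0,2,1}
0 -> hit
2 -> hit
0 -> hit
2 -> hit
1 -> hit
7 -> fault, evict 0, frames {2,1,7}
1 -> hit
9 -> fault, evict 2, frames {1,7,9}
7 -> hit
9 -> hit
Page faults: 6.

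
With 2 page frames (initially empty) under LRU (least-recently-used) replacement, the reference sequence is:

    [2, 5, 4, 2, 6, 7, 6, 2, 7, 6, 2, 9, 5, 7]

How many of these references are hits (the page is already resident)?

2: fault, frames (2)
5: fault, frames (2 5)
4: fault, evict 2, frames (5 4)
2: fault, evict 5, frames (4 2)
6: fault, evict 4, frames (2 6)
7: fault, evict 2, frames (6 7)
6: hit
2: fault, evict 7, frames (6 2)
7: fault, evict 6, frames (2 7)
6: fault, evict 2, frames (7 6)
2: fault, evict 7, frames (6 2)
9: fault, evict 6, frames (2 9)
5: fault, evict 2, frames (9 5)
7: fault, evict 9, frames (5 7)
Hits: 1.

1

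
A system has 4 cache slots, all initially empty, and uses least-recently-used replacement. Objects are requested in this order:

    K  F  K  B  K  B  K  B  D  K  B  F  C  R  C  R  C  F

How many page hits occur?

12

K: fault, frames {K}
F: fault, frames {K,F}
K: hit
B: fault, frames {F,K,B}
K: hit
B: hit
K: hit
B: hit
D: fault, frames {F,K,B,D}
K: hit
B: hit
F: hit
C: fault, evict D, frames {K,B,F,C}
R: fault, evict K, frames {B,F,C,R}
C: hit
R: hit
C: hit
F: hit
Hits: 12.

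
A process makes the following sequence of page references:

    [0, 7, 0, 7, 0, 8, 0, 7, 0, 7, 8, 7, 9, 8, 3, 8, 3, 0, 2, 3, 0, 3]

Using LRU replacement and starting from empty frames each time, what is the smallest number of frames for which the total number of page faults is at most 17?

f=1: 22 faults
f=2: 12 faults
f=3: 7 faults
f=4: 7 faults
f=5: 6 faults
f=6: 6 faults
Smallest f with faults ≤ 17 is 2.

2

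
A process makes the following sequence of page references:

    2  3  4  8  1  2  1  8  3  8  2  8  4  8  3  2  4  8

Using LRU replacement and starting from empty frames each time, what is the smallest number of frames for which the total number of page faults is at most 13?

3

f=1: 18 faults
f=2: 14 faults
f=3: 13 faults
f=4: 8 faults
f=5: 5 faults
Smallest f with faults ≤ 13 is 3.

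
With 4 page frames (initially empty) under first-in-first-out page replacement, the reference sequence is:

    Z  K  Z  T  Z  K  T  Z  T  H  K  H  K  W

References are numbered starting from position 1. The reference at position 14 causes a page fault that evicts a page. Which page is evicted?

Z

pos 1: Z → fault, frames [Z]
pos 2: K → fault, frames [Z, K]
pos 3: Z → hit
pos 4: T → fault, frames [Z, K, T]
pos 5: Z → hit
pos 6: K → hit
pos 7: T → hit
pos 8: Z → hit
pos 9: T → hit
pos 10: H → fault, frames [Z, K, T, H]
pos 11: K → hit
pos 12: H → hit
pos 13: K → hit
pos 14: W → fault, evict Z, frames [K, T, H, W]
At position 14, page Z is evicted.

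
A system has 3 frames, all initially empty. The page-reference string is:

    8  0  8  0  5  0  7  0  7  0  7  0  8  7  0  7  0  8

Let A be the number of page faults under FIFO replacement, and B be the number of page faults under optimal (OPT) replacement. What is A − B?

2

Under FIFO: F F . . F . F . . . . . F . F . . . → 6 faults.
Under OPT: F F . . F . F . . . . . . . . . . . → 4 faults.
A − B = 6 − 4 = 2.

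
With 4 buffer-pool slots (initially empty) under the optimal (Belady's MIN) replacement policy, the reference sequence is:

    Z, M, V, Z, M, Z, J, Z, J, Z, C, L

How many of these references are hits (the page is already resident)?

Z → fault, frames [Z]
M → fault, frames [Z, M]
V → fault, frames [Z, M, V]
Z → hit
M → hit
Z → hit
J → fault, frames [Z, M, V, J]
Z → hit
J → hit
Z → hit
C → fault, evict J, frames [Z, M, V, C]
L → fault, evict C, frames [Z, M, V, L]
Hits: 6.

6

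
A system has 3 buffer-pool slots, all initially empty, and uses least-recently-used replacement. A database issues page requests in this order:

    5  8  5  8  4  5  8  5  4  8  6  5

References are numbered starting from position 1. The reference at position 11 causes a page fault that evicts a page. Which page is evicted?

pos 1: 5 -> fault, frames (5)
pos 2: 8 -> fault, frames (5 8)
pos 3: 5 -> hit
pos 4: 8 -> hit
pos 5: 4 -> fault, frames (5 8 4)
pos 6: 5 -> hit
pos 7: 8 -> hit
pos 8: 5 -> hit
pos 9: 4 -> hit
pos 10: 8 -> hit
pos 11: 6 -> fault, evict 5, frames (4 8 6)
At position 11, page 5 is evicted.

5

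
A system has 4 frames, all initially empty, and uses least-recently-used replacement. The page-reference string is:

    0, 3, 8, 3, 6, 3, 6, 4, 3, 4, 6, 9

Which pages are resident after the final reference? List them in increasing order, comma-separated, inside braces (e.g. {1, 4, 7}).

0: fault, frames {0}
3: fault, frames {0,3}
8: fault, frames {0,3,8}
3: hit
6: fault, frames {0,8,3,6}
3: hit
6: hit
4: fault, evict 0, frames {8,3,6,4}
3: hit
4: hit
6: hit
9: fault, evict 8, frames {3,4,6,9}

{3, 4, 6, 9}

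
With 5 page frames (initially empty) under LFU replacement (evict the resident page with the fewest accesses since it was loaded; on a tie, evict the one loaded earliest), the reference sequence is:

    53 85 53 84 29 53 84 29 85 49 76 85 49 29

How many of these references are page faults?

7

53: fault, frames {53}
85: fault, frames {53,85}
53: hit
84: fault, frames {53,85,84}
29: fault, frames {53,85,84,29}
53: hit
84: hit
29: hit
85: hit
49: fault, frames {53,85,84,29,49}
76: fault, evict 49, frames {53,85,84,29,76}
85: hit
49: fault, evict 76, frames {53,85,84,29,49}
29: hit
Page faults: 7.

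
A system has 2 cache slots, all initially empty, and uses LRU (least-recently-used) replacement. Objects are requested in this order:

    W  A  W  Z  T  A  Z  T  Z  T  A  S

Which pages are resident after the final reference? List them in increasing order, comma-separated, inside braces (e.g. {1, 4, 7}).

W: fault, frames (W)
A: fault, frames (W A)
W: hit
Z: fault, evict A, frames (W Z)
T: fault, evict W, frames (Z T)
A: fault, evict Z, frames (T A)
Z: fault, evict T, frames (A Z)
T: fault, evict A, frames (Z T)
Z: hit
T: hit
A: fault, evict Z, frames (T A)
S: fault, evict T, frames (A S)

{A, S}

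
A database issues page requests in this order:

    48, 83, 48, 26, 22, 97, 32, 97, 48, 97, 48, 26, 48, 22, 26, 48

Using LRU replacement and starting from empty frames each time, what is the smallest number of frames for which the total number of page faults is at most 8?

f=1: 16 faults
f=2: 11 faults
f=3: 9 faults
f=4: 9 faults
f=5: 6 faults
f=6: 6 faults
Smallest f with faults ≤ 8 is 5.

5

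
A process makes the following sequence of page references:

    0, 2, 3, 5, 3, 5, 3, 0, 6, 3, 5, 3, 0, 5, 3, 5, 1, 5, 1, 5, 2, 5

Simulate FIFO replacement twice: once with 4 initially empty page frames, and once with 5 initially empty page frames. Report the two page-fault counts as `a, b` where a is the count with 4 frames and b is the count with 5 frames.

9, 6

4 frames: F F F F . . . . F . . . F . . . F . . . F F → 9 faults.
5 frames: F F F F . . . . F . . . . . . . F . . . . . → 6 faults.
6 < 9: adding a frame reduced faults, as is typical.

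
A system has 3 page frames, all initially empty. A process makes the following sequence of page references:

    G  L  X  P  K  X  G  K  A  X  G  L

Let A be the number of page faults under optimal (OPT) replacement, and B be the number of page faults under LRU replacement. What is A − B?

-3

Under OPT: F F F F F . . . F . . F → 7 faults.
Under LRU: F F F F F . F . F F F F → 10 faults.
A − B = 7 − 10 = -3.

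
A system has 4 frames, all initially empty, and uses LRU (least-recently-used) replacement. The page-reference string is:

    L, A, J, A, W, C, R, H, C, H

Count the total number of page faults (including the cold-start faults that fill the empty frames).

L -> fault, frames {L}
A -> fault, frames {L,A}
J -> fault, frames {L,A,J}
A -> hit
W -> fault, frames {L,J,A,W}
C -> fault, evict L, frames {J,A,W,C}
R -> fault, evict J, frames {A,W,C,R}
H -> fault, evict A, frames {W,C,R,H}
C -> hit
H -> hit
Page faults: 7.

7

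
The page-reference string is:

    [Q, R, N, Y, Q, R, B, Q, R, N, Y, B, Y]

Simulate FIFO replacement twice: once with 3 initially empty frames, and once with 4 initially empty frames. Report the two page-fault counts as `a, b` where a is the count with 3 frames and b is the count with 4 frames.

3 frames: F F F F F F F . . F F . . → 9 faults.
4 frames: F F F F . . F F F F F F . → 10 faults.
10 > 9: adding a frame increased faults — Belady's anomaly.

9, 10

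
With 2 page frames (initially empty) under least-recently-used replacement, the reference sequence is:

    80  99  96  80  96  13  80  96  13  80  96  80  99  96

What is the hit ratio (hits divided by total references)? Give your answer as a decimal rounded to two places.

0.14

80 → miss, frames {80}
99 → miss, frames {80,99}
96 → miss, evict 80, frames {99,96}
80 → miss, evict 99, frames {96,80}
96 → hit
13 → miss, evict 80, frames {96,13}
80 → miss, evict 96, frames {13,80}
96 → miss, evict 13, frames {80,96}
13 → miss, evict 80, frames {96,13}
80 → miss, evict 96, frames {13,80}
96 → miss, evict 13, frames {80,96}
80 → hit
99 → miss, evict 96, frames {80,99}
96 → miss, evict 80, frames {99,96}
Hits: 2 of 14 references → 2/14 = 0.1429.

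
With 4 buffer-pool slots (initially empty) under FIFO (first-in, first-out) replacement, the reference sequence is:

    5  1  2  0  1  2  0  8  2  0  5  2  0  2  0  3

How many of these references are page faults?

7

5 -> fault, frames [5]
1 -> fault, frames [5, 1]
2 -> fault, frames [5, 1, 2]
0 -> fault, frames [5, 1, 2, 0]
1 -> hit
2 -> hit
0 -> hit
8 -> fault, evict 5, frames [1, 2, 0, 8]
2 -> hit
0 -> hit
5 -> fault, evict 1, frames [2, 0, 8, 5]
2 -> hit
0 -> hit
2 -> hit
0 -> hit
3 -> fault, evict 2, frames [0, 8, 5, 3]
Page faults: 7.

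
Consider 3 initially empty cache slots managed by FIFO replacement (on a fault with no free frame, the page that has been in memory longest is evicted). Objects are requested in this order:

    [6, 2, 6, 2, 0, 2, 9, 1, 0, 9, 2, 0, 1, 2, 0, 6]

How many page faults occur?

8

6 → miss, frames [6]
2 → miss, frames [6, 2]
6 → hit
2 → hit
0 → miss, frames [6, 2, 0]
2 → hit
9 → miss, evict 6, frames [2, 0, 9]
1 → miss, evict 2, frames [0, 9, 1]
0 → hit
9 → hit
2 → miss, evict 0, frames [9, 1, 2]
0 → miss, evict 9, frames [1, 2, 0]
1 → hit
2 → hit
0 → hit
6 → miss, evict 1, frames [2, 0, 6]
Page faults: 8.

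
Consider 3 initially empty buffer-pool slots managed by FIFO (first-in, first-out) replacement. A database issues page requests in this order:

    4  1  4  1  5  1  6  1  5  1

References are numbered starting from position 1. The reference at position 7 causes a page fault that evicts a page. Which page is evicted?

pos 1: 4 -> miss, frames (4)
pos 2: 1 -> miss, frames (4 1)
pos 3: 4 -> hit
pos 4: 1 -> hit
pos 5: 5 -> miss, frames (4 1 5)
pos 6: 1 -> hit
pos 7: 6 -> miss, evict 4, frames (1 5 6)
At position 7, page 4 is evicted.

4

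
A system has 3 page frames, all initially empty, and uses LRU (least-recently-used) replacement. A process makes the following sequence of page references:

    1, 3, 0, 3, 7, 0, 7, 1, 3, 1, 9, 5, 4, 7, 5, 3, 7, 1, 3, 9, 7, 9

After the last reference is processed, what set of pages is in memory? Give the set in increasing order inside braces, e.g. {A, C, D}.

1: fault, frames {1}
3: fault, frames {1,3}
0: fault, frames {1,3,0}
3: hit
7: fault, evict 1, frames {0,3,7}
0: hit
7: hit
1: fault, evict 3, frames {0,7,1}
3: fault, evict 0, frames {7,1,3}
1: hit
9: fault, evict 7, frames {3,1,9}
5: fault, evict 3, frames {1,9,5}
4: fault, evict 1, frames {9,5,4}
7: fault, evict 9, frames {5,4,7}
5: hit
3: fault, evict 4, frames {7,5,3}
7: hit
1: fault, evict 5, frames {3,7,1}
3: hit
9: fault, evict 7, frames {1,3,9}
7: fault, evict 1, frames {3,9,7}
9: hit

{3, 7, 9}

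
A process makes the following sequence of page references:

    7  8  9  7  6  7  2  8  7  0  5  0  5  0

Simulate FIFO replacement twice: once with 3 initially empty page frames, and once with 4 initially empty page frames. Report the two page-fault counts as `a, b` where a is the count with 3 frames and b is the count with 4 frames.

3 frames: F F F . F F F F . F F . . . → 9 faults.
4 frames: F F F . F . F . F F F . . . → 8 faults.
8 < 9: adding a frame reduced faults, as is typical.

9, 8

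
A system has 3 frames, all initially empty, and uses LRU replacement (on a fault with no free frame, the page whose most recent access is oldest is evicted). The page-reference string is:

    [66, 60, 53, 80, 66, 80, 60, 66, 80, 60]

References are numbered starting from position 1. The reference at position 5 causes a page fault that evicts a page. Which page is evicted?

pos 1: 66 → fault, frames [66]
pos 2: 60 → fault, frames [66, 60]
pos 3: 53 → fault, frames [66, 60, 53]
pos 4: 80 → fault, evict 66, frames [60, 53, 80]
pos 5: 66 → fault, evict 60, frames [53, 80, 66]
At position 5, page 60 is evicted.

60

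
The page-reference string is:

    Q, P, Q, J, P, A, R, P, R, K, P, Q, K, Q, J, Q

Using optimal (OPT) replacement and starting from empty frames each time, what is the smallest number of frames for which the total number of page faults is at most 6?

4

f=1: 16 faults
f=2: 8 faults
f=3: 7 faults
f=4: 6 faults
f=5: 6 faults
f=6: 6 faults
Smallest f with faults ≤ 6 is 4.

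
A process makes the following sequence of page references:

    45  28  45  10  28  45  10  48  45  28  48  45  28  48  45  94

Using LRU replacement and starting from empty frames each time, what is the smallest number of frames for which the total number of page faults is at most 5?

f=1: 16 faults
f=2: 15 faults
f=3: 6 faults
f=4: 5 faults
f=5: 5 faults
Smallest f with faults ≤ 5 is 4.

4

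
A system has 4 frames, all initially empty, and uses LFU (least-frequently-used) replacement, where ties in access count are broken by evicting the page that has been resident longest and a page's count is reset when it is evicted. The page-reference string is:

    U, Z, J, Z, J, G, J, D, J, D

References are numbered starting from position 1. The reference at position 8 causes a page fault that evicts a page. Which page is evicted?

U

pos 1: U -> miss, frames (U)
pos 2: Z -> miss, frames (U Z)
pos 3: J -> miss, frames (U Z J)
pos 4: Z -> hit
pos 5: J -> hit
pos 6: G -> miss, frames (U Z J G)
pos 7: J -> hit
pos 8: D -> miss, evict U, frames (Z J G D)
At position 8, page U is evicted.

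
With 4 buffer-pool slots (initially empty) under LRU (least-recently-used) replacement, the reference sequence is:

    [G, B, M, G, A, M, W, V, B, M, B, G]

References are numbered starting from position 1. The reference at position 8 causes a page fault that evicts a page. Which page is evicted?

pos 1: G: miss, frames [G]
pos 2: B: miss, frames [G, B]
pos 3: M: miss, frames [G, B, M]
pos 4: G: hit
pos 5: A: miss, frames [B, M, G, A]
pos 6: M: hit
pos 7: W: miss, evict B, frames [G, A, M, W]
pos 8: V: miss, evict G, frames [A, M, W, V]
At position 8, page G is evicted.

G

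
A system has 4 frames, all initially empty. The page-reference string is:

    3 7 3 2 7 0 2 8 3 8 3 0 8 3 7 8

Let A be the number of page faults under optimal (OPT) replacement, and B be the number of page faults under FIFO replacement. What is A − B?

Under OPT: F F . F . F . F . . . . . . . . → 5 faults.
Under FIFO: F F . F . F . F F . . . . . F . → 7 faults.
A − B = 5 − 7 = -2.

-2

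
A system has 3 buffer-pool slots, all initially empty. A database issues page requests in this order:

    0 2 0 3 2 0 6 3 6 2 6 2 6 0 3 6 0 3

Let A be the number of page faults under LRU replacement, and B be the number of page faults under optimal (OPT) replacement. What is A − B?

Under LRU: F F . F . . F F . F . . . F F . . . → 8 faults.
Under OPT: F F . F . . F . . . . . . F . . . . → 5 faults.
A − B = 8 − 5 = 3.

3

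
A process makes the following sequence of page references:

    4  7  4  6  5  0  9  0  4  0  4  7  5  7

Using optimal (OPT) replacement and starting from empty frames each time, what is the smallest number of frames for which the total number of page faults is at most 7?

4

f=1: 14 faults
f=2: 9 faults
f=3: 8 faults
f=4: 7 faults
f=5: 6 faults
f=6: 6 faults
Smallest f with faults ≤ 7 is 4.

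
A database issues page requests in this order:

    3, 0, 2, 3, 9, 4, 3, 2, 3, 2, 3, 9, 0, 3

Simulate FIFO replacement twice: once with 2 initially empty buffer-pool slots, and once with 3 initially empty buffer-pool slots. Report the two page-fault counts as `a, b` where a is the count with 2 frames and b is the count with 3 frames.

11, 10

2 frames: F F F F F F F F . . . F F F → 11 faults.
3 frames: F F F . F F F F . . . F F F → 10 faults.
10 < 11: adding a frame reduced faults, as is typical.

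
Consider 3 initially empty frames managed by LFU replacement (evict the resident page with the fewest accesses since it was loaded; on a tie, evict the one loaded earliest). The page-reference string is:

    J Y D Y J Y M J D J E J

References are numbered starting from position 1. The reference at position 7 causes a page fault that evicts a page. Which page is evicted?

D

pos 1: J -> miss, frames [J]
pos 2: Y -> miss, frames [J, Y]
pos 3: D -> miss, frames [J, Y, D]
pos 4: Y -> hit
pos 5: J -> hit
pos 6: Y -> hit
pos 7: M -> miss, evict D, frames [J, Y, M]
At position 7, page D is evicted.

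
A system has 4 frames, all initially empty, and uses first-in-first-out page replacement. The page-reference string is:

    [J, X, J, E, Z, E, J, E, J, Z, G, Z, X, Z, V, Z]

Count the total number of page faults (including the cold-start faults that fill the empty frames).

6

J -> miss, frames {J}
X -> miss, frames {J,X}
J -> hit
E -> miss, frames {J,X,E}
Z -> miss, frames {J,X,E,Z}
E -> hit
J -> hit
E -> hit
J -> hit
Z -> hit
G -> miss, evict J, frames {X,E,Z,G}
Z -> hit
X -> hit
Z -> hit
V -> miss, evict X, frames {E,Z,G,V}
Z -> hit
Page faults: 6.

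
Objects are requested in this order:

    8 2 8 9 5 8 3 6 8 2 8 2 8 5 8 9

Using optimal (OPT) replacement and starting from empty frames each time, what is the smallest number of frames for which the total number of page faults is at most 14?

f=1: 16 faults
f=2: 9 faults
f=3: 8 faults
f=4: 7 faults
f=5: 6 faults
f=6: 6 faults
Smallest f with faults ≤ 14 is 2.

2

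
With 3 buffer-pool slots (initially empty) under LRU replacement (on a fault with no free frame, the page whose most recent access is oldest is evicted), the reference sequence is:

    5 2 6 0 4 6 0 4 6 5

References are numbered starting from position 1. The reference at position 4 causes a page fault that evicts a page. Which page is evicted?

pos 1: 5 → fault, frames {5}
pos 2: 2 → fault, frames {5,2}
pos 3: 6 → fault, frames {5,2,6}
pos 4: 0 → fault, evict 5, frames {2,6,0}
At position 4, page 5 is evicted.

5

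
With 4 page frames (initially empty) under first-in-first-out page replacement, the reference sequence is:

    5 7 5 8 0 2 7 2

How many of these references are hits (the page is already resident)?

5 → fault, frames {5}
7 → fault, frames {5,7}
5 → hit
8 → fault, frames {5,7,8}
0 → fault, frames {5,7,8,0}
2 → fault, evict 5, frames {7,8,0,2}
7 → hit
2 → hit
Hits: 3.

3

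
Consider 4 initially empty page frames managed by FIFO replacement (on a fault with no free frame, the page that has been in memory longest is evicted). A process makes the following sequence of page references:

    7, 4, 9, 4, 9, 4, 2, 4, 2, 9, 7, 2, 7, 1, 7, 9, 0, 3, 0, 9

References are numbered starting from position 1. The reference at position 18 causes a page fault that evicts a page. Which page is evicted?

2

pos 1: 7 → fault, frames (7)
pos 2: 4 → fault, frames (7 4)
pos 3: 9 → fault, frames (7 4 9)
pos 4: 4 → hit
pos 5: 9 → hit
pos 6: 4 → hit
pos 7: 2 → fault, frames (7 4 9 2)
pos 8: 4 → hit
pos 9: 2 → hit
pos 10: 9 → hit
pos 11: 7 → hit
pos 12: 2 → hit
pos 13: 7 → hit
pos 14: 1 → fault, evict 7, frames (4 9 2 1)
pos 15: 7 → fault, evict 4, frames (9 2 1 7)
pos 16: 9 → hit
pos 17: 0 → fault, evict 9, frames (2 1 7 0)
pos 18: 3 → fault, evict 2, frames (1 7 0 3)
At position 18, page 2 is evicted.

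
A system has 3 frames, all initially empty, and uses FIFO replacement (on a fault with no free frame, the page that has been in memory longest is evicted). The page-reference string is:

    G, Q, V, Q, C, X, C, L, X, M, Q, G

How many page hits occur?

3

G: miss, frames {G}
Q: miss, frames {G,Q}
V: miss, frames {G,Q,V}
Q: hit
C: miss, evict G, frames {Q,V,C}
X: miss, evict Q, frames {V,C,X}
C: hit
L: miss, evict V, frames {C,X,L}
X: hit
M: miss, evict C, frames {X,L,M}
Q: miss, evict X, frames {L,M,Q}
G: miss, evict L, frames {M,Q,G}
Hits: 3.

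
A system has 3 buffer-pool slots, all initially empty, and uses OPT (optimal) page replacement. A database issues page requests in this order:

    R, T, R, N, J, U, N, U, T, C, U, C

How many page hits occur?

6

R -> fault, frames (R)
T -> fault, frames (R T)
R -> hit
N -> fault, frames (R T N)
J -> fault, evict R, frames (T N J)
U -> fault, evict J, frames (T N U)
N -> hit
U -> hit
T -> hit
C -> fault, evict N, frames (T U C)
U -> hit
C -> hit
Hits: 6.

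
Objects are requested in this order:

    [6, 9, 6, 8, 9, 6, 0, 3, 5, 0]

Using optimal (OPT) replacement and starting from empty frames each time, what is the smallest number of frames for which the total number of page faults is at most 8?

f=1: 10 faults
f=2: 7 faults
f=3: 6 faults
f=4: 6 faults
f=5: 6 faults
f=6: 6 faults
Smallest f with faults ≤ 8 is 2.

2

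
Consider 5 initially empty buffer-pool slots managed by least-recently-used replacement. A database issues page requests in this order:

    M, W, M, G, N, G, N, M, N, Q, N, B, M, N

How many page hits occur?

8

M -> miss, frames [M]
W -> miss, frames [M, W]
M -> hit
G -> miss, frames [W, M, G]
N -> miss, frames [W, M, G, N]
G -> hit
N -> hit
M -> hit
N -> hit
Q -> miss, frames [W, G, M, N, Q]
N -> hit
B -> miss, evict W, frames [G, M, Q, N, B]
M -> hit
N -> hit
Hits: 8.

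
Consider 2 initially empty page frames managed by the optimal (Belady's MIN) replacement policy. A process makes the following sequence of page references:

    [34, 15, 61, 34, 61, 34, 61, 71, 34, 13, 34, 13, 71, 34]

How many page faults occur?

34 -> fault, frames {34}
15 -> fault, frames {34,15}
61 -> fault, evict 15, frames {34,61}
34 -> hit
61 -> hit
34 -> hit
61 -> hit
71 -> fault, evict 61, frames {34,71}
34 -> hit
13 -> fault, evict 71, frames {34,13}
34 -> hit
13 -> hit
71 -> fault, evict 13, frames {34,71}
34 -> hit
Page faults: 6.

6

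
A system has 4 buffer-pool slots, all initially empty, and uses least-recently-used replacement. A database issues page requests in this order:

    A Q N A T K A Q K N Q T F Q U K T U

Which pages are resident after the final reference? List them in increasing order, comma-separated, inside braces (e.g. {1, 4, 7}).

A -> miss, frames {A}
Q -> miss, frames {A,Q}
N -> miss, frames {A,Q,N}
A -> hit
T -> miss, frames {Q,N,A,T}
K -> miss, evict Q, frames {N,A,T,K}
A -> hit
Q -> miss, evict N, frames {T,K,A,Q}
K -> hit
N -> miss, evict T, frames {A,Q,K,N}
Q -> hit
T -> miss, evict A, frames {K,N,Q,T}
F -> miss, evict K, frames {N,Q,T,F}
Q -> hit
U -> miss, evict N, frames {T,F,Q,U}
K -> miss, evict T, frames {F,Q,U,K}
T -> miss, evict F, frames {Q,U,K,T}
U -> hit

{K, Q, T, U}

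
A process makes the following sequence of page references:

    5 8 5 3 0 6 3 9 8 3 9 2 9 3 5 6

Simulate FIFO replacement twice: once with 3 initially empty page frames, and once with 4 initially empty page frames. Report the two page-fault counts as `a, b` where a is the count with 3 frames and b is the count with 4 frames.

3 frames: F F . F F F . F F F . F F . F F → 12 faults.
4 frames: F F . F F F . F F F . F . . F F → 11 faults.
11 < 12: adding a frame reduced faults, as is typical.

12, 11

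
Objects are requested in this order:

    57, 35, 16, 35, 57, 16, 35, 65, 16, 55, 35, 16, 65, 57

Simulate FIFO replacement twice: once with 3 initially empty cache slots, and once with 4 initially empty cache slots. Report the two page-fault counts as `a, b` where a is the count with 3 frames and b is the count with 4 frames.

3 frames: F F F . . . . F . F F F F F → 9 faults.
4 frames: F F F . . . . F . F . . . F → 6 faults.
6 < 9: adding a frame reduced faults, as is typical.

9, 6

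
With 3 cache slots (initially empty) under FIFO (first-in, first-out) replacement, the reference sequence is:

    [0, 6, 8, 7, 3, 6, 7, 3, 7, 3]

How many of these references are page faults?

6

0 → fault, frames {0}
6 → fault, frames {0,6}
8 → fault, frames {0,6,8}
7 → fault, evict 0, frames {6,8,7}
3 → fault, evict 6, frames {8,7,3}
6 → fault, evict 8, frames {7,3,6}
7 → hit
3 → hit
7 → hit
3 → hit
Page faults: 6.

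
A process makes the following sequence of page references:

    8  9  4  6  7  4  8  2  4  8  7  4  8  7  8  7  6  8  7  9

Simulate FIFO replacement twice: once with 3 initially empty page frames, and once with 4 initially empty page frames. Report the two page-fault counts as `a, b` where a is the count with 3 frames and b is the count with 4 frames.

12, 11

3 frames: F F F F F . F F F . F . F . . . F . . F → 12 faults.
4 frames: F F F F F . F F F . . . . . . . F . F F → 11 faults.
11 < 12: adding a frame reduced faults, as is typical.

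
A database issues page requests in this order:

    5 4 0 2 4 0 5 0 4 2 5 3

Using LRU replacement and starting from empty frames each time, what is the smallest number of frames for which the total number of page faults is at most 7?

f=1: 12 faults
f=2: 11 faults
f=3: 8 faults
f=4: 5 faults
f=5: 5 faults
Smallest f with faults ≤ 7 is 4.

4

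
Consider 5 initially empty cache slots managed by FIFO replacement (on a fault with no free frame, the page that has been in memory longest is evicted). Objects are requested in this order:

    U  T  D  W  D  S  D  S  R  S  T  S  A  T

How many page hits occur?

6

U: fault, frames [U]
T: fault, frames [U, T]
D: fault, frames [U, T, D]
W: fault, frames [U, T, D, W]
D: hit
S: fault, frames [U, T, D, W, S]
D: hit
S: hit
R: fault, evict U, frames [T, D, W, S, R]
S: hit
T: hit
S: hit
A: fault, evict T, frames [D, W, S, R, A]
T: fault, evict D, frames [W, S, R, A, T]
Hits: 6.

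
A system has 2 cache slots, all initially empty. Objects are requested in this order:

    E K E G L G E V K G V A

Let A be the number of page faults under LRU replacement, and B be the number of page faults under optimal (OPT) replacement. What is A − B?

1

Under LRU: F F . F F . F F F F F F → 10 faults.
Under OPT: F F . F F . F F F . F F → 9 faults.
A − B = 10 − 9 = 1.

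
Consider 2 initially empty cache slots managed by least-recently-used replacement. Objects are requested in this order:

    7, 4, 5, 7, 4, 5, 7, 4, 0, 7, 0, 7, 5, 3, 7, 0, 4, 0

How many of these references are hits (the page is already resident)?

3

7 -> fault, frames [7]
4 -> fault, frames [7, 4]
5 -> fault, evict 7, frames [4, 5]
7 -> fault, evict 4, frames [5, 7]
4 -> fault, evict 5, frames [7, 4]
5 -> fault, evict 7, frames [4, 5]
7 -> fault, evict 4, frames [5, 7]
4 -> fault, evict 5, frames [7, 4]
0 -> fault, evict 7, frames [4, 0]
7 -> fault, evict 4, frames [0, 7]
0 -> hit
7 -> hit
5 -> fault, evict 0, frames [7, 5]
3 -> fault, evict 7, frames [5, 3]
7 -> fault, evict 5, frames [3, 7]
0 -> fault, evict 3, frames [7, 0]
4 -> fault, evict 7, frames [0, 4]
0 -> hit
Hits: 3.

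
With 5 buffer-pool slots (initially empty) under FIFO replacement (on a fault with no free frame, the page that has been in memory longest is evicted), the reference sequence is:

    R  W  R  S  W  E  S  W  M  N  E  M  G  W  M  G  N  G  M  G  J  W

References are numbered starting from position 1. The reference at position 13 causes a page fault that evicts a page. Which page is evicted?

pos 1: R: miss, frames (R)
pos 2: W: miss, frames (R W)
pos 3: R: hit
pos 4: S: miss, frames (R W S)
pos 5: W: hit
pos 6: E: miss, frames (R W S E)
pos 7: S: hit
pos 8: W: hit
pos 9: M: miss, frames (R W S E M)
pos 10: N: miss, evict R, frames (W S E M N)
pos 11: E: hit
pos 12: M: hit
pos 13: G: miss, evict W, frames (S E M N G)
At position 13, page W is evicted.

W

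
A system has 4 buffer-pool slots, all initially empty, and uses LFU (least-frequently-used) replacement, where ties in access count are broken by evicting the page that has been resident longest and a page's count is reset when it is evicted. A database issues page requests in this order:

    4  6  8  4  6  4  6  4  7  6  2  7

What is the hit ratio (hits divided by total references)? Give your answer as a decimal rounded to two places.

4 -> fault, frames {4}
6 -> fault, frames {4,6}
8 -> fault, frames {4,6,8}
4 -> hit
6 -> hit
4 -> hit
6 -> hit
4 -> hit
7 -> fault, frames {4,6,8,7}
6 -> hit
2 -> fault, evict 8, frames {4,6,7,2}
7 -> hit
Hits: 7 of 12 references → 7/12 = 0.5833.

0.58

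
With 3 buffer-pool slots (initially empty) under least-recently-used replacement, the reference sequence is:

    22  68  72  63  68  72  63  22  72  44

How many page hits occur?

22 -> miss, frames (22)
68 -> miss, frames (22 68)
72 -> miss, frames (22 68 72)
63 -> miss, evict 22, frames (68 72 63)
68 -> hit
72 -> hit
63 -> hit
22 -> miss, evict 68, frames (72 63 22)
72 -> hit
44 -> miss, evict 63, frames (22 72 44)
Hits: 4.

4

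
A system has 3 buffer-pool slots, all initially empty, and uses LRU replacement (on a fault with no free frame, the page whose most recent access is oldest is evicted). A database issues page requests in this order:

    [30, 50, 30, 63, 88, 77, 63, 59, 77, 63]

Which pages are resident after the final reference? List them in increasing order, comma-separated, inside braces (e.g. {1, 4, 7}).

{59, 63, 77}

30 → fault, frames {30}
50 → fault, frames {30,50}
30 → hit
63 → fault, frames {50,30,63}
88 → fault, evict 50, frames {30,63,88}
77 → fault, evict 30, frames {63,88,77}
63 → hit
59 → fault, evict 88, frames {77,63,59}
77 → hit
63 → hit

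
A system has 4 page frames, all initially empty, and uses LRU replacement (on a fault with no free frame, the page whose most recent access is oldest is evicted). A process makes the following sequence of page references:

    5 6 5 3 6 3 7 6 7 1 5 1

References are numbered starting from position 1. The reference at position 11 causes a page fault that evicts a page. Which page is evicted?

pos 1: 5: fault, frames (5)
pos 2: 6: fault, frames (5 6)
pos 3: 5: hit
pos 4: 3: fault, frames (6 5 3)
pos 5: 6: hit
pos 6: 3: hit
pos 7: 7: fault, frames (5 6 3 7)
pos 8: 6: hit
pos 9: 7: hit
pos 10: 1: fault, evict 5, frames (3 6 7 1)
pos 11: 5: fault, evict 3, frames (6 7 1 5)
At position 11, page 3 is evicted.

3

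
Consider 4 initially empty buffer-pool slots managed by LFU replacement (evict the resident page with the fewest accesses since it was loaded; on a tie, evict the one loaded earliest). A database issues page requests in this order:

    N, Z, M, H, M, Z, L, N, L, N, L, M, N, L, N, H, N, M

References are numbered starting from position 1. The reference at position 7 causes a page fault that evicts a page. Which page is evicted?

pos 1: N → miss, frames (N)
pos 2: Z → miss, frames (N Z)
pos 3: M → miss, frames (N Z M)
pos 4: H → miss, frames (N Z M H)
pos 5: M → hit
pos 6: Z → hit
pos 7: L → miss, evict N, frames (Z M H L)
At position 7, page N is evicted.

N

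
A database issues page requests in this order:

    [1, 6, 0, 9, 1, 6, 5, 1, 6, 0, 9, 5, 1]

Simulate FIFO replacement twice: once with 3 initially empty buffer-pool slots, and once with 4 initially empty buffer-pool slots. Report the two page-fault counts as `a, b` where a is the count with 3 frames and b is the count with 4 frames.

10, 11

3 frames: F F F F F F F . . F F . F → 10 faults.
4 frames: F F F F . . F F F F F F F → 11 faults.
11 > 10: adding a frame increased faults — Belady's anomaly.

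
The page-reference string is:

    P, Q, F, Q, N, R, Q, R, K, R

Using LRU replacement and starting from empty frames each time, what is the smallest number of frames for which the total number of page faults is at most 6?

3

f=1: 10 faults
f=2: 7 faults
f=3: 6 faults
f=4: 6 faults
f=5: 6 faults
f=6: 6 faults
Smallest f with faults ≤ 6 is 3.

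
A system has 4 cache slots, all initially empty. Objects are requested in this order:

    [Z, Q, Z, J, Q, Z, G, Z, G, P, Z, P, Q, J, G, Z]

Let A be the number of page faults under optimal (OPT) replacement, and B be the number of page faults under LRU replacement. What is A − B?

Under OPT: F F . F . . F . . F . . . . F . → 6 faults.
Under LRU: F F . F . . F . . F . . . F F F → 8 faults.
A − B = 6 − 8 = -2.

-2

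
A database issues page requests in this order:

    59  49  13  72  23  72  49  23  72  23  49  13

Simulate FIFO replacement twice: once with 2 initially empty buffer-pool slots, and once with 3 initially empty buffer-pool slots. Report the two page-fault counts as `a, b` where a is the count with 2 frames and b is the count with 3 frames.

10, 7

2 frames: F F F F F . F . F F F F → 10 faults.
3 frames: F F F F F . F . . . . F → 7 faults.
7 < 10: adding a frame reduced faults, as is typical.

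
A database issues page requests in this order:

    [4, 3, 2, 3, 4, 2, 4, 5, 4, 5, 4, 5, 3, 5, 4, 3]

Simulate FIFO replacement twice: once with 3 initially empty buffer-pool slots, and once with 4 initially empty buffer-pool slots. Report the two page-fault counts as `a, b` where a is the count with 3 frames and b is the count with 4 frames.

3 frames: F F F . . . . F F . . . F . . . → 6 faults.
4 frames: F F F . . . . F . . . . . . . . → 4 faults.
4 < 6: adding a frame reduced faults, as is typical.

6, 4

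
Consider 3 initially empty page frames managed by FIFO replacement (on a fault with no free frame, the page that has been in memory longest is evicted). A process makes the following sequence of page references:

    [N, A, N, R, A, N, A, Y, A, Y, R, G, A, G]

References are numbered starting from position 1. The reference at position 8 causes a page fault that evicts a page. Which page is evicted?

N

pos 1: N → miss, frames {N}
pos 2: A → miss, frames {N,A}
pos 3: N → hit
pos 4: R → miss, frames {N,A,R}
pos 5: A → hit
pos 6: N → hit
pos 7: A → hit
pos 8: Y → miss, evict N, frames {A,R,Y}
At position 8, page N is evicted.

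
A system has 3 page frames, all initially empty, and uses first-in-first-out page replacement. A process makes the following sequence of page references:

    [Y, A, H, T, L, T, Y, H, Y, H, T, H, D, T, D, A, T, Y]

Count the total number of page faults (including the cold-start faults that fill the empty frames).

11

Y: fault, frames (Y)
A: fault, frames (Y A)
H: fault, frames (Y A H)
T: fault, evict Y, frames (A H T)
L: fault, evict A, frames (H T L)
T: hit
Y: fault, evict H, frames (T L Y)
H: fault, evict T, frames (L Y H)
Y: hit
H: hit
T: fault, evict L, frames (Y H T)
H: hit
D: fault, evict Y, frames (H T D)
T: hit
D: hit
A: fault, evict H, frames (T D A)
T: hit
Y: fault, evict T, frames (D A Y)
Page faults: 11.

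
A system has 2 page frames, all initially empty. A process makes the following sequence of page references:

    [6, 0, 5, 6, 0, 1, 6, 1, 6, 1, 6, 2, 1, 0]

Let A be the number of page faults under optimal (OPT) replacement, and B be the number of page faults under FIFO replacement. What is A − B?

-3

Under OPT: F F F . F F . . . . . F . F → 7 faults.
Under FIFO: F F F F F F F . . . . F F F → 10 faults.
A − B = 7 − 10 = -3.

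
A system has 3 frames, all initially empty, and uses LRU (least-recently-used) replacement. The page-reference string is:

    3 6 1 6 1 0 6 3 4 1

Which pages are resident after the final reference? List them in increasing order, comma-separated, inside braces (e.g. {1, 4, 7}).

3 → fault, frames (3)
6 → fault, frames (3 6)
1 → fault, frames (3 6 1)
6 → hit
1 → hit
0 → fault, evict 3, frames (6 1 0)
6 → hit
3 → fault, evict 1, frames (0 6 3)
4 → fault, evict 0, frames (6 3 4)
1 → fault, evict 6, frames (3 4 1)

{1, 3, 4}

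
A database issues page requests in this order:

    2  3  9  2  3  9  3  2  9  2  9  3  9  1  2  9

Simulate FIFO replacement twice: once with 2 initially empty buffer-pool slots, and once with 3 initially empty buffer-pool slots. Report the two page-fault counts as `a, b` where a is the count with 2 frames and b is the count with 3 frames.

12, 5

2 frames: F F F F F F . F . . . F F F F F → 12 faults.
3 frames: F F F . . . . . . . . . . F F . → 5 faults.
5 < 12: adding a frame reduced faults, as is typical.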